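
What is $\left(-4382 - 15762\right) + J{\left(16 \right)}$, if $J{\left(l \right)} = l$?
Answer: $-20128$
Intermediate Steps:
$\left(-4382 - 15762\right) + J{\left(16 \right)} = \left(-4382 - 15762\right) + 16 = -20144 + 16 = -20128$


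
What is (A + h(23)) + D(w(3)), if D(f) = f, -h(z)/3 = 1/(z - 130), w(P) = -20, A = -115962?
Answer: -12410071/107 ≈ -1.1598e+5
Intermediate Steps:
h(z) = -3/(-130 + z) (h(z) = -3/(z - 130) = -3/(-130 + z))
(A + h(23)) + D(w(3)) = (-115962 - 3/(-130 + 23)) - 20 = (-115962 - 3/(-107)) - 20 = (-115962 - 3*(-1/107)) - 20 = (-115962 + 3/107) - 20 = -12407931/107 - 20 = -12410071/107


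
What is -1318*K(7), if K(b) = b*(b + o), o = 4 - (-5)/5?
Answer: -110712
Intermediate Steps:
o = 5 (o = 4 - (-5)/5 = 4 - 1*(-1) = 4 + 1 = 5)
K(b) = b*(5 + b) (K(b) = b*(b + 5) = b*(5 + b))
-1318*K(7) = -9226*(5 + 7) = -9226*12 = -1318*84 = -110712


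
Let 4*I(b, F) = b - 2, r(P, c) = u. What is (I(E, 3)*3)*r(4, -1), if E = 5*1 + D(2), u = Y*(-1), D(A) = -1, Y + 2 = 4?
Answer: -3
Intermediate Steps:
Y = 2 (Y = -2 + 4 = 2)
u = -2 (u = 2*(-1) = -2)
r(P, c) = -2
E = 4 (E = 5*1 - 1 = 5 - 1 = 4)
I(b, F) = -1/2 + b/4 (I(b, F) = (b - 2)/4 = (-2 + b)/4 = -1/2 + b/4)
(I(E, 3)*3)*r(4, -1) = ((-1/2 + (1/4)*4)*3)*(-2) = ((-1/2 + 1)*3)*(-2) = ((1/2)*3)*(-2) = (3/2)*(-2) = -3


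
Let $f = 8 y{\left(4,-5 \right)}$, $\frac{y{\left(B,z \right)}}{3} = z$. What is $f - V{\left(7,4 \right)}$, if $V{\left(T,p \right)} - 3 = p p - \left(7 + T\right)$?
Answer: $-125$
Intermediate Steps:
$V{\left(T,p \right)} = -4 + p^{2} - T$ ($V{\left(T,p \right)} = 3 - \left(7 + T - p p\right) = 3 - \left(7 + T - p^{2}\right) = -4 + p^{2} - T$)
$y{\left(B,z \right)} = 3 z$
$f = -120$ ($f = 8 \cdot 3 \left(-5\right) = 8 \left(-15\right) = -120$)
$f - V{\left(7,4 \right)} = -120 - \left(-4 + 4^{2} - 7\right) = -120 - \left(-4 + 16 - 7\right) = -120 - 5 = -125$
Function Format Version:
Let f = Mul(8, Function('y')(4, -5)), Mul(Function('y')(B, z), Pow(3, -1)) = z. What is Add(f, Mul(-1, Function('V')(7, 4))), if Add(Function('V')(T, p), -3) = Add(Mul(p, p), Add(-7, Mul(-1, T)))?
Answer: -125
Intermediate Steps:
Function('V')(T, p) = Add(-4, Pow(p, 2), Mul(-1, T)) (Function('V')(T, p) = Add(3, Add(Mul(p, p), Add(-7, Mul(-1, T)))) = Add(3, Add(Pow(p, 2), Add(-7, Mul(-1, T)))) = Add(3, Add(-7, Pow(p, 2), Mul(-1, T))) = Add(-4, Pow(p, 2), Mul(-1, T)))
Function('y')(B, z) = Mul(3, z)
f = -120 (f = Mul(8, Mul(3, -5)) = Mul(8, -15) = -120)
Add(f, Mul(-1, Function('V')(7, 4))) = Add(-120, Mul(-1, Add(-4, Pow(4, 2), Mul(-1, 7)))) = Add(-120, Mul(-1, Add(-4, 16, -7))) = Add(-120, Mul(-1, 5)) = Add(-120, -5) = -125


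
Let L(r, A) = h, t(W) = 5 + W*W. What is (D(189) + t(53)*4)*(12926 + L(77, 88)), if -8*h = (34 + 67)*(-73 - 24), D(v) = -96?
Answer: 157920975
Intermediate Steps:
t(W) = 5 + W**2
h = 9797/8 (h = -(34 + 67)*(-73 - 24)/8 = -101*(-97)/8 = -1/8*(-9797) = 9797/8 ≈ 1224.6)
L(r, A) = 9797/8
(D(189) + t(53)*4)*(12926 + L(77, 88)) = (-96 + (5 + 53**2)*4)*(12926 + 9797/8) = (-96 + (5 + 2809)*4)*(113205/8) = (-96 + 2814*4)*(113205/8) = (-96 + 11256)*(113205/8) = 11160*(113205/8) = 157920975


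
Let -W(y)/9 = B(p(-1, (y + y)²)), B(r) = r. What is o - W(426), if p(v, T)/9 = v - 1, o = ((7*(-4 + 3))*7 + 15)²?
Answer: 994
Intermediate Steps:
o = 1156 (o = ((7*(-1))*7 + 15)² = (-7*7 + 15)² = (-49 + 15)² = (-34)² = 1156)
p(v, T) = -9 + 9*v (p(v, T) = 9*(v - 1) = 9*(-1 + v) = -9 + 9*v)
W(y) = 162 (W(y) = -9*(-9 + 9*(-1)) = -9*(-9 - 9) = -9*(-18) = 162)
o - W(426) = 1156 - 1*162 = 1156 - 162 = 994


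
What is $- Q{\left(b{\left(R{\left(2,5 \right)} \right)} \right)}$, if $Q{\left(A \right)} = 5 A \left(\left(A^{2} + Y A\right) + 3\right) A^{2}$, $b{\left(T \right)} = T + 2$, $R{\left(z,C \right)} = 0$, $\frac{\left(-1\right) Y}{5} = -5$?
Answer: $-2280$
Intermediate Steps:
$Y = 25$ ($Y = \left(-5\right) \left(-5\right) = 25$)
$b{\left(T \right)} = 2 + T$
$Q{\left(A \right)} = 5 A^{3} \left(3 + A^{2} + 25 A\right)$ ($Q{\left(A \right)} = 5 A \left(\left(A^{2} + 25 A\right) + 3\right) A^{2} = 5 A \left(3 + A^{2} + 25 A\right) A^{2} = 5 A^{3} \left(3 + A^{2} + 25 A\right)$)
$- Q{\left(b{\left(R{\left(2,5 \right)} \right)} \right)} = - 5 \left(2 + 0\right)^{3} \left(3 + \left(2 + 0\right)^{2} + 25 \left(2 + 0\right)\right) = - 5 \cdot 2^{3} \left(3 + 2^{2} + 25 \cdot 2\right) = - 5 \cdot 8 \left(3 + 4 + 50\right) = - 5 \cdot 8 \cdot 57 = \left(-1\right) 2280 = -2280$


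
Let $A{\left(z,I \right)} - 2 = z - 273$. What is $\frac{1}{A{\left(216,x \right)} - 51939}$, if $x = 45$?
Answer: $- \frac{1}{51994} \approx -1.9233 \cdot 10^{-5}$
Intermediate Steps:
$A{\left(z,I \right)} = -271 + z$ ($A{\left(z,I \right)} = 2 + \left(z - 273\right) = 2 + \left(-273 + z\right) = -271 + z$)
$\frac{1}{A{\left(216,x \right)} - 51939} = \frac{1}{\left(-271 + 216\right) - 51939} = \frac{1}{-55 - 51939} = \frac{1}{-51994} = - \frac{1}{51994}$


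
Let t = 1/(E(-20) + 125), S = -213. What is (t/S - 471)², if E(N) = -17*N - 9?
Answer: 2092814450849521/9433848384 ≈ 2.2184e+5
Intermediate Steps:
E(N) = -9 - 17*N
t = 1/456 (t = 1/((-9 - 17*(-20)) + 125) = 1/((-9 + 340) + 125) = 1/(331 + 125) = 1/456 ≈ 0.0021930)
(t/S - 471)² = ((1/456)/(-213) - 471)² = ((1/456)*(-1/213) - 471)² = (-1/97128 - 471)² = (-45747289/97128)² = 2092814450849521/9433848384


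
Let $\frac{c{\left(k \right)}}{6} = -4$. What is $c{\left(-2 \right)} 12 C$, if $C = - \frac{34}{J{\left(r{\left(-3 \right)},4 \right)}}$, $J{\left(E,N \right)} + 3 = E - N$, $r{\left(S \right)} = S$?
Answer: $- \frac{4896}{5} \approx -979.2$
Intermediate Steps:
$J{\left(E,N \right)} = -3 + E - N$ ($J{\left(E,N \right)} = -3 + \left(E - N\right) = -3 + E - N$)
$C = \frac{17}{5}$ ($C = - \frac{34}{-3 - 3 - 4} = - \frac{34}{-10} = \left(-34\right) \left(- \frac{1}{10}\right) = \frac{17}{5} \approx 3.4$)
$c{\left(k \right)} = -24$ ($c{\left(k \right)} = 6 \left(-4\right) = -24$)
$c{\left(-2 \right)} 12 C = \left(-24\right) 12 \cdot \frac{17}{5} = \left(-288\right) \frac{17}{5} = - \frac{4896}{5}$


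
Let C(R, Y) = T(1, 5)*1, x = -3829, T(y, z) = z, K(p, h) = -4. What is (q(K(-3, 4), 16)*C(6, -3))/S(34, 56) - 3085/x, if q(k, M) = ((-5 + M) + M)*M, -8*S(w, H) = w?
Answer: -33030115/65093 ≈ -507.43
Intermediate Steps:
S(w, H) = -w/8
q(k, M) = M*(-5 + 2*M) (q(k, M) = (-5 + 2*M)*M = M*(-5 + 2*M))
C(R, Y) = 5 (C(R, Y) = 5*1 = 5)
(q(K(-3, 4), 16)*C(6, -3))/S(34, 56) - 3085/x = ((16*(-5 + 2*16))*5)/((-⅛*34)) - 3085/(-3829) = ((16*(-5 + 32))*5)/(-17/4) - 3085*(-1/3829) = ((16*27)*5)*(-4/17) + 3085/3829 = (432*5)*(-4/17) + 3085/3829 = 2160*(-4/17) + 3085/3829 = -8640/17 + 3085/3829 = -33030115/65093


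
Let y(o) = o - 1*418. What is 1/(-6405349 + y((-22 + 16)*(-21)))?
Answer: -1/6405641 ≈ -1.5611e-7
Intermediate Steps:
y(o) = -418 + o (y(o) = o - 418 = -418 + o)
1/(-6405349 + y((-22 + 16)*(-21))) = 1/(-6405349 + (-418 + (-22 + 16)*(-21))) = 1/(-6405349 + (-418 - 6*(-21))) = 1/(-6405349 + (-418 + 126)) = 1/(-6405349 - 292) = 1/(-6405641) = -1/6405641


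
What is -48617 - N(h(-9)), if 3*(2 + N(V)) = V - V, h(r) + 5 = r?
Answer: -48615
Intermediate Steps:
h(r) = -5 + r
N(V) = -2 (N(V) = -2 + (V - V)/3 = -2 + (⅓)*0 = -2 + 0 = -2)
-48617 - N(h(-9)) = -48617 - 1*(-2) = -48617 + 2 = -48615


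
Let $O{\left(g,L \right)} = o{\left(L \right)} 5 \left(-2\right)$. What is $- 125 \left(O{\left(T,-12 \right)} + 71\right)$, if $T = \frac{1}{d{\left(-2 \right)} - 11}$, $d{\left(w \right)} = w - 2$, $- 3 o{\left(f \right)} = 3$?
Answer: $-10125$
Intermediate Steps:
$o{\left(f \right)} = -1$ ($o{\left(f \right)} = \left(- \frac{1}{3}\right) 3 = -1$)
$d{\left(w \right)} = -2 + w$
$T = - \frac{1}{15}$ ($T = \frac{1}{\left(-2 - 2\right) - 11} = \frac{1}{-4 - 11} = \frac{1}{-15} = - \frac{1}{15} \approx -0.066667$)
$O{\left(g,L \right)} = 10$ ($O{\left(g,L \right)} = \left(-1\right) 5 \left(-2\right) = \left(-5\right) \left(-2\right) = 10$)
$- 125 \left(O{\left(T,-12 \right)} + 71\right) = - 125 \left(10 + 71\right) = \left(-125\right) 81 = -10125$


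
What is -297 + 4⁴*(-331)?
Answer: -85033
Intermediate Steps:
-297 + 4⁴*(-331) = -297 + 256*(-331) = -297 - 84736 = -85033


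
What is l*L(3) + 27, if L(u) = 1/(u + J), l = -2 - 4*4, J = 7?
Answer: 126/5 ≈ 25.200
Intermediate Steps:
l = -18 (l = -2 - 16 = -18)
L(u) = 1/(7 + u) (L(u) = 1/(u + 7) = 1/(7 + u))
l*L(3) + 27 = -18/(7 + 3) + 27 = -18/10 + 27 = -18*⅒ + 27 = -9/5 + 27 = 126/5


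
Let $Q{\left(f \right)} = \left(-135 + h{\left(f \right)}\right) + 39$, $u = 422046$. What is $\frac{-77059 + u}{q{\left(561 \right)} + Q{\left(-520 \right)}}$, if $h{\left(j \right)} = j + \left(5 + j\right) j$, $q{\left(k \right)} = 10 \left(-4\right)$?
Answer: $\frac{344987}{267144} \approx 1.2914$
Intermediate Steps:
$q{\left(k \right)} = -40$
$h{\left(j \right)} = j + j \left(5 + j\right)$
$Q{\left(f \right)} = -96 + f \left(6 + f\right)$ ($Q{\left(f \right)} = \left(-135 + f \left(6 + f\right)\right) + 39 = -96 + f \left(6 + f\right)$)
$\frac{-77059 + u}{q{\left(561 \right)} + Q{\left(-520 \right)}} = \frac{-77059 + 422046}{-40 - \left(96 + 520 \left(6 - 520\right)\right)} = \frac{344987}{-40 - -267184} = \frac{344987}{-40 + \left(-96 + 267280\right)} = \frac{344987}{-40 + 267184} = \frac{344987}{267144}$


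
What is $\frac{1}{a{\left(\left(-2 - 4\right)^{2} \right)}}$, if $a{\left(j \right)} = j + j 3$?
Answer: $\frac{1}{144} \approx 0.0069444$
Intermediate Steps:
$a{\left(j \right)} = 4 j$ ($a{\left(j \right)} = j + 3 j = 4 j$)
$\frac{1}{a{\left(\left(-2 - 4\right)^{2} \right)}} = \frac{1}{4 \left(-2 - 4\right)^{2}} = \frac{1}{4 \left(-6\right)^{2}} = \frac{1}{4 \cdot 36} = \frac{1}{144}$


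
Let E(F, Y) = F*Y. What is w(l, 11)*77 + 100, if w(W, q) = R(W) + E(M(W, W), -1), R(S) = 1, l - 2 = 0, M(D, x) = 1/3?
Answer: 454/3 ≈ 151.33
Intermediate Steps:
M(D, x) = 1/3
l = 2 (l = 2 + 0 = 2)
w(W, q) = 2/3 (w(W, q) = 1 + (1/3)*(-1) = 1 - 1/3 = 2/3)
w(l, 11)*77 + 100 = (2/3)*77 + 100 = 154/3 + 100 = 454/3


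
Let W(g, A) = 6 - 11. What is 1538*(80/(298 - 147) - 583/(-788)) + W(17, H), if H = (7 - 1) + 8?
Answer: 115877667/59494 ≈ 1947.7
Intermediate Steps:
H = 14 (H = 6 + 8 = 14)
W(g, A) = -5
1538*(80/(298 - 147) - 583/(-788)) + W(17, H) = 1538*(80/(298 - 147) - 583/(-788)) - 5 = 1538*(80/151 - 583*(-1/788)) - 5 = 1538*(80*(1/151) + 583/788) - 5 = 1538*(80/151 + 583/788) - 5 = 1538*(151073/118988) - 5 = 116175137/59494 - 5 = 115877667/59494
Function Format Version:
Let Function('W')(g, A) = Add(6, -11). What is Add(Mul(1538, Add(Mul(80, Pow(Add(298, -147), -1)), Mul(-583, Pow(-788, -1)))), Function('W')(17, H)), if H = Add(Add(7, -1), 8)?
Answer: Rational(115877667, 59494) ≈ 1947.7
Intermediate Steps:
H = 14 (H = Add(6, 8) = 14)
Function('W')(g, A) = -5
Add(Mul(1538, Add(Mul(80, Pow(Add(298, -147), -1)), Mul(-583, Pow(-788, -1)))), Function('W')(17, H)) = Add(Mul(1538, Add(Mul(80, Pow(Add(298, -147), -1)), Mul(-583, Pow(-788, -1)))), -5) = Add(Mul(1538, Add(Mul(80, Pow(151, -1)), Mul(-583, Rational(-1, 788)))), -5) = Add(Mul(1538, Add(Mul(80, Rational(1, 151)), Rational(583, 788))), -5) = Add(Mul(1538, Add(Rational(80, 151), Rational(583, 788))), -5) = Add(Mul(1538, Rational(151073, 118988)), -5) = Add(Rational(116175137, 59494), -5) = Rational(115877667, 59494)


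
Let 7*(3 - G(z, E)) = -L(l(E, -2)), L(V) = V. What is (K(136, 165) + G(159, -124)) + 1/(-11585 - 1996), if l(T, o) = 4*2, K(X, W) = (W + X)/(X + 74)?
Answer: 5301047/950670 ≈ 5.5761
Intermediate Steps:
K(X, W) = (W + X)/(74 + X)
l(T, o) = 8
G(z, E) = 29/7 (G(z, E) = 3 - (-1)*8/7 = 3 - 1/7*(-8) = 3 + 8/7 = 29/7)
(K(136, 165) + G(159, -124)) + 1/(-11585 - 1996) = ((165 + 136)/(74 + 136) + 29/7) + 1/(-11585 - 1996) = (301/210 + 29/7) + 1/(-13581) = ((1/210)*301 + 29/7) - 1/13581 = (43/30 + 29/7) - 1/13581 = 1171/210 - 1/13581 = 5301047/950670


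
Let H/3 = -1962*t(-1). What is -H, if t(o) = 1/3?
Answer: 1962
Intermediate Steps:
t(o) = 1/3
H = -1962 (H = 3*(-1962*1/3) = 3*(-654) = -1962)
-H = -1*(-1962) = 1962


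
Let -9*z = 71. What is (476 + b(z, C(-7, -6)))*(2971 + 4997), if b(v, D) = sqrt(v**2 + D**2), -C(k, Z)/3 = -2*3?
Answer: 3792768 + 2656*sqrt(31285)/3 ≈ 3.9494e+6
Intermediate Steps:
C(k, Z) = 18 (C(k, Z) = -(-6)*3 = -3*(-6) = 18)
z = -71/9 (z = -1/9*71 = -71/9 ≈ -7.8889)
b(v, D) = sqrt(D**2 + v**2)
(476 + b(z, C(-7, -6)))*(2971 + 4997) = (476 + sqrt(18**2 + (-71/9)**2))*(2971 + 4997) = (476 + sqrt(324 + 5041/81))*7968 = (476 + sqrt(31285/81))*7968 = (476 + sqrt(31285)/9)*7968 = 3792768 + 2656*sqrt(31285)/3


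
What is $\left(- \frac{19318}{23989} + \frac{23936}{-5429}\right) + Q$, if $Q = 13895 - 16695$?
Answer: $- \frac{365340664926}{130236281} \approx -2805.2$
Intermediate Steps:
$Q = -2800$ ($Q = 13895 - 16695 = -2800$)
$\left(- \frac{19318}{23989} + \frac{23936}{-5429}\right) + Q = \left(- \frac{19318}{23989} + \frac{23936}{-5429}\right) - 2800 = \left(\left(-19318\right) \frac{1}{23989} + 23936 \left(- \frac{1}{5429}\right)\right) - 2800 = \left(- \frac{19318}{23989} - \frac{23936}{5429}\right) - 2800 = - \frac{679078126}{130236281} - 2800 = - \frac{365340664926}{130236281}$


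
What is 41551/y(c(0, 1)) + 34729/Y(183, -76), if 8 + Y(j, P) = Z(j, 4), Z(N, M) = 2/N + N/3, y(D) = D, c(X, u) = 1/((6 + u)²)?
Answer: 19757581706/9701 ≈ 2.0367e+6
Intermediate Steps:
c(X, u) = (6 + u)⁻²
Z(N, M) = 2/N + N/3 (Z(N, M) = 2/N + N*(⅓) = 2/N + N/3)
Y(j, P) = -8 + 2/j + j/3 (Y(j, P) = -8 + (2/j + j/3) = -8 + 2/j + j/3)
41551/y(c(0, 1)) + 34729/Y(183, -76) = 41551/((6 + 1)⁻²) + 34729/(-8 + 2/183 + (⅓)*183) = 41551/(7⁻²) + 34729/(-8 + 2*(1/183) + 61) = 41551/(1/49) + 34729/(-8 + 2/183 + 61) = 41551*49 + 34729/(9701/183) = 2035999 + 34729*(183/9701) = 2035999 + 6355407/9701 = 19757581706/9701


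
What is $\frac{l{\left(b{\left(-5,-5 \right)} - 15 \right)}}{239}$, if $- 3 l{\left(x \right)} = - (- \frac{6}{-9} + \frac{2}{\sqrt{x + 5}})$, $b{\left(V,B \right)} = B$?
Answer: $\frac{2}{2151} - \frac{2 i \sqrt{15}}{10755} \approx 0.0009298 - 0.00072022 i$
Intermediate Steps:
$l{\left(x \right)} = \frac{2}{9} + \frac{2}{3 \sqrt{5 + x}}$ ($l{\left(x \right)} = - \frac{\left(-1\right) \left(- \frac{6}{-9} + \frac{2}{\sqrt{x + 5}}\right)}{3} = - \frac{\left(-1\right) \left(\left(-6\right) \left(- \frac{1}{9}\right) + \frac{2}{\sqrt{5 + x}}\right)}{3} = - \frac{\left(-1\right) \left(\frac{2}{3} + \frac{2}{\sqrt{5 + x}}\right)}{3} = - \frac{- \frac{2}{3} - \frac{2}{\sqrt{5 + x}}}{3} = \frac{2}{9} + \frac{2}{3 \sqrt{5 + x}}$)
$\frac{l{\left(b{\left(-5,-5 \right)} - 15 \right)}}{239} = \frac{\frac{2}{9} + \frac{2}{3 \sqrt{5 - 20}}}{239} = \left(\frac{2}{9} + \frac{2}{3 \sqrt{5 - 20}}\right) \frac{1}{239} = \left(\frac{2}{9} + \frac{2}{3 i \sqrt{15}}\right) \frac{1}{239} = \left(\frac{2}{9} + \frac{2 \left(- \frac{i \sqrt{15}}{15}\right)}{3}\right) \frac{1}{239} = \left(\frac{2}{9} - \frac{2 i \sqrt{15}}{45}\right) \frac{1}{239} = \frac{2}{2151} - \frac{2 i \sqrt{15}}{10755}$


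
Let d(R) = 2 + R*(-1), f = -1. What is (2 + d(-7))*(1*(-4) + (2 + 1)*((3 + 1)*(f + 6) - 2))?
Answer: 550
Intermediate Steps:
d(R) = 2 - R
(2 + d(-7))*(1*(-4) + (2 + 1)*((3 + 1)*(f + 6) - 2)) = (2 + (2 - 1*(-7)))*(1*(-4) + (2 + 1)*((3 + 1)*(-1 + 6) - 2)) = (2 + (2 + 7))*(-4 + 3*(4*5 - 2)) = (2 + 9)*(-4 + 3*(20 - 2)) = 11*(-4 + 3*18) = 11*(-4 + 54) = 11*50 = 550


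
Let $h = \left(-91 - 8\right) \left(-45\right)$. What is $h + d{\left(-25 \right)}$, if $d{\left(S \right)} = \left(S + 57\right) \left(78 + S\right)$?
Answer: $6151$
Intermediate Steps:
$d{\left(S \right)} = \left(57 + S\right) \left(78 + S\right)$
$h = 4455$ ($h = \left(-99\right) \left(-45\right) = 4455$)
$h + d{\left(-25 \right)} = 4455 + \left(4446 + \left(-25\right)^{2} + 135 \left(-25\right)\right) = 4455 + \left(4446 + 625 - 3375\right) = 4455 + 1696 = 6151$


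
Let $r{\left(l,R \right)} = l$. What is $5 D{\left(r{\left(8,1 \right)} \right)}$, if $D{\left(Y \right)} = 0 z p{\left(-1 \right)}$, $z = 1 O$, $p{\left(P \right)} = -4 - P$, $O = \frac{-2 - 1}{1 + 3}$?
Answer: $0$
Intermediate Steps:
$O = - \frac{3}{4} \approx -0.75$
$z = - \frac{3}{4}$ ($z = 1 \left(- \frac{3}{4}\right) = - \frac{3}{4} \approx -0.75$)
$D{\left(Y \right)} = 0$ ($D{\left(Y \right)} = 0 \left(- \frac{3}{4}\right) \left(-4 - -1\right) = 0 \left(-4 + 1\right) = 0 \left(-3\right) = 0$)
$5 D{\left(r{\left(8,1 \right)} \right)} = 5 \cdot 0 = 0$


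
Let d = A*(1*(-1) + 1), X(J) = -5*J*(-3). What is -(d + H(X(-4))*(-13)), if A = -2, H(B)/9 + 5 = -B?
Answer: 6435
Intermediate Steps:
X(J) = 15*J
H(B) = -45 - 9*B (H(B) = -45 + 9*(-B) = -45 - 9*B)
d = 0 (d = -2*(1*(-1) + 1) = -2*(-1 + 1) = -2*0 = 0)
-(d + H(X(-4))*(-13)) = -(0 + (-45 - 135*(-4))*(-13)) = -(0 + (-45 - 9*(-60))*(-13)) = -(0 + (-45 + 540)*(-13)) = -(0 + 495*(-13)) = -(0 - 6435) = -1*(-6435) = 6435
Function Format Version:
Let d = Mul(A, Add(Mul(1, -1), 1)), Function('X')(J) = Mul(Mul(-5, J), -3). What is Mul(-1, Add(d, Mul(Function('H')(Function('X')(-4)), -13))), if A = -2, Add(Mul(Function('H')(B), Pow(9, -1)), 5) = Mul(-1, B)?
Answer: 6435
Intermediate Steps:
Function('X')(J) = Mul(15, J)
Function('H')(B) = Add(-45, Mul(-9, B)) (Function('H')(B) = Add(-45, Mul(9, Mul(-1, B))) = Add(-45, Mul(-9, B)))
d = 0 (d = Mul(-2, Add(Mul(1, -1), 1)) = Mul(-2, Add(-1, 1)) = Mul(-2, 0) = 0)
Mul(-1, Add(d, Mul(Function('H')(Function('X')(-4)), -13))) = Mul(-1, Add(0, Mul(Add(-45, Mul(-9, Mul(15, -4))), -13))) = Mul(-1, Add(0, Mul(Add(-45, Mul(-9, -60)), -13))) = Mul(-1, Add(0, Mul(Add(-45, 540), -13))) = Mul(-1, Add(0, Mul(495, -13))) = Mul(-1, Add(0, -6435)) = Mul(-1, -6435) = 6435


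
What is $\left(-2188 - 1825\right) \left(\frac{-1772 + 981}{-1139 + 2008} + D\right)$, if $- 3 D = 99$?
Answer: $\frac{118255084}{869} \approx 1.3608 \cdot 10^{5}$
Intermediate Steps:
$D = -33$ ($D = \left(- \frac{1}{3}\right) 99 = -33$)
$\left(-2188 - 1825\right) \left(\frac{-1772 + 981}{-1139 + 2008} + D\right) = \left(-2188 - 1825\right) \left(\frac{-1772 + 981}{-1139 + 2008} - 33\right) = - 4013 \left(- \frac{791}{869} - 33\right) = \left(-4013\right) \left(- \frac{29468}{869}\right) = \frac{118255084}{869}$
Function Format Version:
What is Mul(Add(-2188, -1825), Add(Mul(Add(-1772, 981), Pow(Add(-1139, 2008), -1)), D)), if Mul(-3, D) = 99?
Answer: Rational(118255084, 869) ≈ 1.3608e+5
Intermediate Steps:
D = -33 (D = Mul(Rational(-1, 3), 99) = -33)
Mul(Add(-2188, -1825), Add(Mul(Add(-1772, 981), Pow(Add(-1139, 2008), -1)), D)) = Mul(Add(-2188, -1825), Add(Mul(Add(-1772, 981), Pow(Add(-1139, 2008), -1)), -33)) = Mul(-4013, Add(Mul(-791, Pow(869, -1)), -33)) = Mul(-4013, Add(Mul(-791, Rational(1, 869)), -33)) = Mul(-4013, Add(Rational(-791, 869), -33)) = Mul(-4013, Rational(-29468, 869)) = Rational(118255084, 869)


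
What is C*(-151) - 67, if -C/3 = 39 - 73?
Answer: -15469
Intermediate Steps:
C = 102 (C = -3*(39 - 73) = -3*(-34) = 102)
C*(-151) - 67 = 102*(-151) - 67 = -15402 - 67 = -15469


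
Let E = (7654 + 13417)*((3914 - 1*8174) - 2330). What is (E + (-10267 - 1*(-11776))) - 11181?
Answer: -138867562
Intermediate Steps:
E = -138857890 (E = 21071*((3914 - 8174) - 2330) = 21071*(-4260 - 2330) = 21071*(-6590) = -138857890)
(E + (-10267 - 1*(-11776))) - 11181 = (-138857890 + (-10267 - 1*(-11776))) - 11181 = (-138857890 + (-10267 + 11776)) - 11181 = (-138857890 + 1509) - 11181 = -138856381 - 11181 = -138867562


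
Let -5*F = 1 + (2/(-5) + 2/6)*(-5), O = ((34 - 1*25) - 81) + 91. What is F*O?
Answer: -76/15 ≈ -5.0667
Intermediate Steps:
O = 19 (O = ((34 - 25) - 81) + 91 = (9 - 81) + 91 = -72 + 91 = 19)
F = -4/15 (F = -(1 + (2/(-5) + 2/6)*(-5))/5 = -(1 + (2*(-⅕) + 2*(⅙))*(-5))/5 = -(1 + (-⅖ + ⅓)*(-5))/5 = -(1 - 1/15*(-5))/5 = -(1 + ⅓)/5 = -⅕*4/3 = -4/15 ≈ -0.26667)
F*O = -4/15*19 = -76/15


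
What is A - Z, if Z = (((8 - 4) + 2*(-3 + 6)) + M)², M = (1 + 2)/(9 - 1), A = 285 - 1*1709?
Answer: -98025/64 ≈ -1531.6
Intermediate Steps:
A = -1424 (A = 285 - 1709 = -1424)
M = 3/8 ≈ 0.37500
Z = 6889/64 (Z = (((8 - 4) + 2*(-3 + 6)) + 3/8)² = ((4 + 2*3) + 3/8)² = ((4 + 6) + 3/8)² = (10 + 3/8)² = (83/8)² = 6889/64 ≈ 107.64)
A - Z = -1424 - 1*6889/64 = -1424 - 6889/64 = -98025/64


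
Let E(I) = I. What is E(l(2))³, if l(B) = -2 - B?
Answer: -64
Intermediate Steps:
E(l(2))³ = (-2 - 1*2)³ = (-2 - 2)³ = (-4)³ = -64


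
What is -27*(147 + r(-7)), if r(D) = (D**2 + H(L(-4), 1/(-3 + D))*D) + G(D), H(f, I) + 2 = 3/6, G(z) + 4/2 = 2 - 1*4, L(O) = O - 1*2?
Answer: -10935/2 ≈ -5467.5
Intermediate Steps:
L(O) = -2 + O (L(O) = O - 2 = -2 + O)
G(z) = -4 (G(z) = -2 + (2 - 1*4) = -2 + (2 - 4) = -2 - 2 = -4)
H(f, I) = -3/2 (H(f, I) = -2 + 3/6 = -2 + 3*(1/6) = -2 + 1/2 = -3/2)
r(D) = -4 + D**2 - 3*D/2 (r(D) = (D**2 - 3*D/2) - 4 = -4 + D**2 - 3*D/2)
-27*(147 + r(-7)) = -27*(147 + (-4 + (-7)**2 - 3/2*(-7))) = -27*(147 + (-4 + 49 + 21/2)) = -27*(147 + 111/2) = -27*405/2 = -10935/2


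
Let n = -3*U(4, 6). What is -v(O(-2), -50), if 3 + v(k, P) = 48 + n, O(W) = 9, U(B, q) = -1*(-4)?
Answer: -33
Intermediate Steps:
U(B, q) = 4
n = -12 (n = -3*4 = -12)
v(k, P) = 33 (v(k, P) = -3 + (48 - 12) = -3 + 36 = 33)
-v(O(-2), -50) = -1*33 = -33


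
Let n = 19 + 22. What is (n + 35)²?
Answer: 5776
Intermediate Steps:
n = 41
(n + 35)² = (41 + 35)² = 76² = 5776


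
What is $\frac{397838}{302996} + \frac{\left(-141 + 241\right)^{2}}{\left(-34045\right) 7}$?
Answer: $\frac{9178080297}{7220849174} \approx 1.2711$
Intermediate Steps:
$\frac{397838}{302996} + \frac{\left(-141 + 241\right)^{2}}{\left(-34045\right) 7} = 397838 \cdot \frac{1}{302996} + \frac{100^{2}}{-238315} = \frac{198919}{151498} + 10000 \left(- \frac{1}{238315}\right) = \frac{198919}{151498} - \frac{2000}{47663} = \frac{9178080297}{7220849174}$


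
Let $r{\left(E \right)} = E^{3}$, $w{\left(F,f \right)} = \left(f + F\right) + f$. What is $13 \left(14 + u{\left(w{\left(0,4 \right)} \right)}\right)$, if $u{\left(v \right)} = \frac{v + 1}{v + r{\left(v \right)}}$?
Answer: $\frac{7289}{40} \approx 182.23$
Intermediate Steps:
$w{\left(F,f \right)} = F + 2 f$ ($w{\left(F,f \right)} = \left(F + f\right) + f = F + 2 f$)
$u{\left(v \right)} = \frac{1 + v}{v + v^{3}}$ ($u{\left(v \right)} = \frac{v + 1}{v + v^{3}} = \frac{1 + v}{v + v^{3}}$)
$13 \left(14 + u{\left(w{\left(0,4 \right)} \right)}\right) = 13 \left(14 + \frac{1 + \left(0 + 2 \cdot 4\right)}{\left(0 + 2 \cdot 4\right) + \left(0 + 2 \cdot 4\right)^{3}}\right) = 13 \left(14 + \frac{1 + \left(0 + 8\right)}{\left(0 + 8\right) + \left(0 + 8\right)^{3}}\right) = 13 \left(14 + \frac{1 + 8}{8 + 8^{3}}\right) = 13 \left(14 + \frac{1}{8 + 512} \cdot 9\right) = 13 \left(14 + \frac{1}{520} \cdot 9\right) = 13 \left(14 + \frac{9}{520}\right) = 13 \cdot \frac{7289}{520} = \frac{7289}{40}$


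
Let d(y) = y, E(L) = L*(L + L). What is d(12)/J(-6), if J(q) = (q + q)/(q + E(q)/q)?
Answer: 18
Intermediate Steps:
E(L) = 2*L**2 (E(L) = L*(2*L) = 2*L**2)
J(q) = 2/3 (J(q) = (q + q)/(q + (2*q**2)/q) = (2*q)/(q + 2*q) = (2*q)/((3*q)) = (2*q)*(1/(3*q)) = 2/3)
d(12)/J(-6) = 12/(2/3) = 12*(3/2) = 18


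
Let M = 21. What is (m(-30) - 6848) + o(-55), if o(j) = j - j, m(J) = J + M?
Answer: -6857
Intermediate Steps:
m(J) = 21 + J (m(J) = J + 21 = 21 + J)
o(j) = 0
(m(-30) - 6848) + o(-55) = ((21 - 30) - 6848) + 0 = (-9 - 6848) + 0 = -6857 + 0 = -6857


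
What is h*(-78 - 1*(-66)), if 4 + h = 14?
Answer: -120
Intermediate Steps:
h = 10 (h = -4 + 14 = 10)
h*(-78 - 1*(-66)) = 10*(-78 - 1*(-66)) = 10*(-78 + 66) = 10*(-12) = -120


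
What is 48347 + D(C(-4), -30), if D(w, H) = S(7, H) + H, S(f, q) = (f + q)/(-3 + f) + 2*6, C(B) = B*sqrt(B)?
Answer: 193293/4 ≈ 48323.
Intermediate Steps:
C(B) = B**(3/2)
S(f, q) = 12 + (f + q)/(-3 + f) (S(f, q) = (f + q)/(-3 + f) + 12 = 12 + (f + q)/(-3 + f))
D(w, H) = 55/4 + 5*H/4 (D(w, H) = (-36 + H + 13*7)/(-3 + 7) + H = (-36 + H + 91)/4 + H = (55 + H)/4 + H = (55/4 + H/4) + H = 55/4 + 5*H/4)
48347 + D(C(-4), -30) = 48347 + (55/4 + (5/4)*(-30)) = 48347 + (55/4 - 75/2) = 48347 - 95/4 = 193293/4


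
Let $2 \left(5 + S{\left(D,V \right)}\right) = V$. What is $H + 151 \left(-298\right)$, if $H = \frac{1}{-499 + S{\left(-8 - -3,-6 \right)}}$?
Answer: $- \frac{22813987}{507} \approx -44998.0$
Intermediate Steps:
$S{\left(D,V \right)} = -5 + \frac{V}{2}$
$H = - \frac{1}{507}$ ($H = \frac{1}{-499 + \left(-5 + \frac{1}{2} \left(-6\right)\right)} = \frac{1}{-499 - 8} = \frac{1}{-507} = - \frac{1}{507} \approx -0.0019724$)
$H + 151 \left(-298\right) = - \frac{1}{507} + 151 \left(-298\right) = - \frac{1}{507} - 44998 = - \frac{22813987}{507}$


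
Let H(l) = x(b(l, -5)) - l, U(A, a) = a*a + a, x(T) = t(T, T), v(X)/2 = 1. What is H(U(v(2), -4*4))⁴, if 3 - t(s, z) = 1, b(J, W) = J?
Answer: 3208542736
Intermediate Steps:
v(X) = 2 (v(X) = 2*1 = 2)
t(s, z) = 2 (t(s, z) = 3 - 1*1 = 3 - 1 = 2)
x(T) = 2
U(A, a) = a + a² (U(A, a) = a² + a = a + a²)
H(l) = 2 - l
H(U(v(2), -4*4))⁴ = (2 - (-4*4)*(1 - 4*4))⁴ = (2 - (-16)*(1 - 16))⁴ = (2 - (-16)*(-15))⁴ = (2 - 1*240)⁴ = (2 - 240)⁴ = (-238)⁴ = 3208542736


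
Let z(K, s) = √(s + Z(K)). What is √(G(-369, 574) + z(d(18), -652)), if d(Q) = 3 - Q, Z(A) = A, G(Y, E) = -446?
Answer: √(-446 + I*√667) ≈ 0.6112 + 21.128*I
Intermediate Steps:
z(K, s) = √(K + s) (z(K, s) = √(s + K) = √(K + s))
√(G(-369, 574) + z(d(18), -652)) = √(-446 + √((3 - 1*18) - 652)) = √(-446 + √((3 - 18) - 652)) = √(-446 + √(-15 - 652)) = √(-446 + √(-667)) = √(-446 + I*√667)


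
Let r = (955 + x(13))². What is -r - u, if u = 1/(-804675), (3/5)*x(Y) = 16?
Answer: -2326322130622/2414025 ≈ -9.6367e+5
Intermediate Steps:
x(Y) = 80/3 (x(Y) = (5/3)*16 = 80/3)
r = 8673025/9 (r = (955 + 80/3)² = (2945/3)² = 8673025/9 ≈ 9.6367e+5)
u = -1/804675 ≈ -1.2427e-6
-r - u = -1*8673025/9 - 1*(-1/804675) = -8673025/9 + 1/804675 = -2326322130622/2414025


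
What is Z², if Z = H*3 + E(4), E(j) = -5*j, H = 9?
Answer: 49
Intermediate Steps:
Z = 7 (Z = 9*3 - 5*4 = 27 - 20 = 7)
Z² = 7² = 49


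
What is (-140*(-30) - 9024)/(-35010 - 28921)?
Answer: 4824/63931 ≈ 0.075456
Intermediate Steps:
(-140*(-30) - 9024)/(-35010 - 28921) = (4200 - 9024)/(-63931) = -4824*(-1/63931) = 4824/63931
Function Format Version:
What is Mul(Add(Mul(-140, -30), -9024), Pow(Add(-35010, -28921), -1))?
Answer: Rational(4824, 63931) ≈ 0.075456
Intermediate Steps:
Mul(Add(Mul(-140, -30), -9024), Pow(Add(-35010, -28921), -1)) = Mul(Add(4200, -9024), Pow(-63931, -1)) = Mul(-4824, Rational(-1, 63931)) = Rational(4824, 63931)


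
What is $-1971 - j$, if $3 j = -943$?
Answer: $- \frac{4970}{3} \approx -1656.7$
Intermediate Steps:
$j = - \frac{943}{3}$ ($j = \frac{1}{3} \left(-943\right) = - \frac{943}{3} \approx -314.33$)
$-1971 - j = -1971 - - \frac{943}{3} = -1971 + \frac{943}{3} = - \frac{4970}{3}$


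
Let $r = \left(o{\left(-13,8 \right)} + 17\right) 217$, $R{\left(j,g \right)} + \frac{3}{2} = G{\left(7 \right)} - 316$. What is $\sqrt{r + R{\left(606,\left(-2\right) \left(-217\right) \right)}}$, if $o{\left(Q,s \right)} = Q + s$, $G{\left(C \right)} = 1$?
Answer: $\frac{5 \sqrt{366}}{2} \approx 47.828$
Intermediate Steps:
$R{\left(j,g \right)} = - \frac{633}{2}$ ($R{\left(j,g \right)} = - \frac{3}{2} + \left(1 - 316\right) = - \frac{3}{2} - 315 = - \frac{633}{2}$)
$r = 2604$ ($r = \left(\left(-13 + 8\right) + 17\right) 217 = \left(-5 + 17\right) 217 = 12 \cdot 217 = 2604$)
$\sqrt{r + R{\left(606,\left(-2\right) \left(-217\right) \right)}} = \sqrt{2604 - \frac{633}{2}} = \sqrt{\frac{4575}{2}} = \frac{5 \sqrt{366}}{2}$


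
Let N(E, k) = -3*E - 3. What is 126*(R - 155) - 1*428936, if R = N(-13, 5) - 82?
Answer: -454262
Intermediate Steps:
N(E, k) = -3 - 3*E
R = -46 (R = (-3 - 3*(-13)) - 82 = (-3 + 39) - 82 = 36 - 82 = -46)
126*(R - 155) - 1*428936 = 126*(-46 - 155) - 1*428936 = 126*(-201) - 428936 = -25326 - 428936 = -454262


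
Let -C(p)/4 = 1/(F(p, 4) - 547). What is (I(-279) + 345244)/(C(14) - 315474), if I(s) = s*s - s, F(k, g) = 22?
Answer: -111133050/82811923 ≈ -1.3420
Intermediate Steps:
C(p) = 4/525 (C(p) = -4/(22 - 547) = -4/(-525) = -4*(-1/525) = 4/525)
I(s) = s² - s
(I(-279) + 345244)/(C(14) - 315474) = (-279*(-1 - 279) + 345244)/(4/525 - 315474) = (-279*(-280) + 345244)/(-165623846/525) = (78120 + 345244)*(-525/165623846) = 423364*(-525/165623846) = -111133050/82811923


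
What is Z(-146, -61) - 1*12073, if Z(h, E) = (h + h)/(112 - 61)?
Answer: -616015/51 ≈ -12079.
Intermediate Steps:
Z(h, E) = 2*h/51 (Z(h, E) = (2*h)/51 = (2*h)*(1/51) = 2*h/51)
Z(-146, -61) - 1*12073 = (2/51)*(-146) - 1*12073 = -292/51 - 12073 = -616015/51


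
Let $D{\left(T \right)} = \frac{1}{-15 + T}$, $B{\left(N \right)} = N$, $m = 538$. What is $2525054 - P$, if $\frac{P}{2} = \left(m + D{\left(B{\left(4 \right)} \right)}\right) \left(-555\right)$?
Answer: $\frac{34343464}{11} \approx 3.1221 \cdot 10^{6}$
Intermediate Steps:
$P = - \frac{6567870}{11}$ ($P = 2 \left(538 + \frac{1}{-15 + 4}\right) \left(-555\right) = 2 \left(538 + \frac{1}{-11}\right) \left(-555\right) = 2 \left(538 - \frac{1}{11}\right) \left(-555\right) = 2 \cdot \frac{5917}{11} \left(-555\right) = 2 \left(- \frac{3283935}{11}\right) = - \frac{6567870}{11} \approx -5.9708 \cdot 10^{5}$)
$2525054 - P = 2525054 - - \frac{6567870}{11} = 2525054 + \frac{6567870}{11} = \frac{34343464}{11}$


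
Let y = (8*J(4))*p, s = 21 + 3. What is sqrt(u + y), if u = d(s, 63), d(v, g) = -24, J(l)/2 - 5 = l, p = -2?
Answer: 2*I*sqrt(78) ≈ 17.664*I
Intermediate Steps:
J(l) = 10 + 2*l
s = 24
u = -24
y = -288 (y = (8*(10 + 2*4))*(-2) = (8*(10 + 8))*(-2) = (8*18)*(-2) = 144*(-2) = -288)
sqrt(u + y) = sqrt(-24 - 288) = sqrt(-312) = 2*I*sqrt(78)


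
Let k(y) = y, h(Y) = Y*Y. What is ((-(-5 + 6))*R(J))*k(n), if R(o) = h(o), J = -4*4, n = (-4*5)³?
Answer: 2048000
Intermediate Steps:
h(Y) = Y²
n = -8000 (n = (-20)³ = -8000)
J = -16
R(o) = o²
((-(-5 + 6))*R(J))*k(n) = (-(-5 + 6)*(-16)²)*(-8000) = (-1*1*256)*(-8000) = -1*256*(-8000) = -256*(-8000) = 2048000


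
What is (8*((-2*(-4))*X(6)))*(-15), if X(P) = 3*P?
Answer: -17280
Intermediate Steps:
(8*((-2*(-4))*X(6)))*(-15) = (8*((-2*(-4))*(3*6)))*(-15) = (8*(8*18))*(-15) = (8*144)*(-15) = 1152*(-15) = -17280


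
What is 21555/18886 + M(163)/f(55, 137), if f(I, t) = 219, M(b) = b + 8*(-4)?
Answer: 7194611/4136034 ≈ 1.7395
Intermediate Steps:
M(b) = -32 + b (M(b) = b - 32 = -32 + b)
21555/18886 + M(163)/f(55, 137) = 21555/18886 + (-32 + 163)/219 = 21555*(1/18886) + 131*(1/219) = 21555/18886 + 131/219 = 7194611/4136034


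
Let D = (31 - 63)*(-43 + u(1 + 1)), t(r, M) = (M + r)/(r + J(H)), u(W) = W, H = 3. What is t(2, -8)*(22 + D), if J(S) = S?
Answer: -8004/5 ≈ -1600.8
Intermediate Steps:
t(r, M) = (M + r)/(3 + r) (t(r, M) = (M + r)/(r + 3) = (M + r)/(3 + r))
D = 1312 (D = (31 - 63)*(-43 + (1 + 1)) = -32*(-43 + 2) = -32*(-41) = 1312)
t(2, -8)*(22 + D) = ((-8 + 2)/(3 + 2))*(22 + 1312) = (-6/5)*1334 = ((⅕)*(-6))*1334 = -6/5*1334 = -8004/5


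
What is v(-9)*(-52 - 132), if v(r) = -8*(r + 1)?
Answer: -11776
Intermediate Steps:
v(r) = -8 - 8*r (v(r) = -8*(1 + r) = -8 - 8*r)
v(-9)*(-52 - 132) = (-8 - 8*(-9))*(-52 - 132) = (-8 + 72)*(-184) = 64*(-184) = -11776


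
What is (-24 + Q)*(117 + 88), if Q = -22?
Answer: -9430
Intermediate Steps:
(-24 + Q)*(117 + 88) = (-24 - 22)*(117 + 88) = -46*205 = -9430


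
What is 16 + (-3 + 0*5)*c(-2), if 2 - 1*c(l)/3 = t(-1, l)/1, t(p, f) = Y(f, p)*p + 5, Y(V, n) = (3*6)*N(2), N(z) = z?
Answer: -281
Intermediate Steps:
Y(V, n) = 36 (Y(V, n) = (3*6)*2 = 18*2 = 36)
t(p, f) = 5 + 36*p (t(p, f) = 36*p + 5 = 5 + 36*p)
c(l) = 99 (c(l) = 6 - 3*(5 + 36*(-1))/1 = 6 - 3*(5 - 36) = 6 - (-93) = 6 - 3*(-31) = 6 + 93 = 99)
16 + (-3 + 0*5)*c(-2) = 16 + (-3 + 0*5)*99 = 16 + (-3 + 0)*99 = 16 - 3*99 = 16 - 297 = -281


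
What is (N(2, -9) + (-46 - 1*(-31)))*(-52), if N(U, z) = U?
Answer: 676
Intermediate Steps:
(N(2, -9) + (-46 - 1*(-31)))*(-52) = (2 + (-46 - 1*(-31)))*(-52) = (2 + (-46 + 31))*(-52) = (2 - 15)*(-52) = -13*(-52) = 676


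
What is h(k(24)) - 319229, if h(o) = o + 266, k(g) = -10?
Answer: -318973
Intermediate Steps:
h(o) = 266 + o
h(k(24)) - 319229 = (266 - 10) - 319229 = 256 - 319229 = -318973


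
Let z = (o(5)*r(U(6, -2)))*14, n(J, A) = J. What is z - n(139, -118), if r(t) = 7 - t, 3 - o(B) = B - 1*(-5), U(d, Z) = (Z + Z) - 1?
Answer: -1315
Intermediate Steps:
U(d, Z) = -1 + 2*Z (U(d, Z) = 2*Z - 1 = -1 + 2*Z)
o(B) = -2 - B (o(B) = 3 - (B - 1*(-5)) = 3 - (B + 5) = 3 - (5 + B) = 3 + (-5 - B) = -2 - B)
z = -1176 (z = ((-2 - 1*5)*(7 - (-1 + 2*(-2))))*14 = ((-2 - 5)*(7 - (-1 - 4)))*14 = -7*(7 - 1*(-5))*14 = -7*(7 + 5)*14 = -7*12*14 = -84*14 = -1176)
z - n(139, -118) = -1176 - 1*139 = -1176 - 139 = -1315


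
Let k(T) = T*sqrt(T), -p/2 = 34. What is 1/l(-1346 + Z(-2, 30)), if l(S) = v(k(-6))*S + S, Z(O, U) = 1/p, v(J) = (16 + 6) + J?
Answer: -1564/68189105 - 408*I*sqrt(6)/68189105 ≈ -2.2936e-5 - 1.4656e-5*I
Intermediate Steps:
p = -68 (p = -2*34 = -68)
k(T) = T**(3/2)
v(J) = 22 + J
Z(O, U) = -1/68 (Z(O, U) = 1/(-68) = -1/68)
l(S) = S + S*(22 - 6*I*sqrt(6)) (l(S) = (22 + (-6)**(3/2))*S + S = (22 - 6*I*sqrt(6))*S + S = S*(22 - 6*I*sqrt(6)) + S = S + S*(22 - 6*I*sqrt(6)))
1/l(-1346 + Z(-2, 30)) = 1/((-1346 - 1/68)*(23 - 6*I*sqrt(6))) = 1/(-91529*(23 - 6*I*sqrt(6))/68) = 1/(-2105167/68 + 274587*I*sqrt(6)/34)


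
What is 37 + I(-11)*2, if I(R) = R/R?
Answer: 39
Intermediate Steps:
I(R) = 1
37 + I(-11)*2 = 37 + 1*2 = 37 + 2 = 39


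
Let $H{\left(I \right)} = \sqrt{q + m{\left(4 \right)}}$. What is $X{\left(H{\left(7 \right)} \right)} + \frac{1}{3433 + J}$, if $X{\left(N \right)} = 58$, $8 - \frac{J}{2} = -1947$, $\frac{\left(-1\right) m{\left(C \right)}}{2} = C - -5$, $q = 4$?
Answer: $\frac{425895}{7343} \approx 58.0$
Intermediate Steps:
$m{\left(C \right)} = -10 - 2 C$ ($m{\left(C \right)} = - 2 \left(C - -5\right) = - 2 \left(C + 5\right) = - 2 \left(5 + C\right) = -10 - 2 C$)
$J = 3910$ ($J = 16 - -3894 = 16 + 3894 = 3910$)
$H{\left(I \right)} = i \sqrt{14}$ ($H{\left(I \right)} = \sqrt{4 - 18} = \sqrt{-14} = i \sqrt{14}$)
$X{\left(H{\left(7 \right)} \right)} + \frac{1}{3433 + J} = 58 + \frac{1}{3433 + 3910} = 58 + \frac{1}{7343} = \frac{425895}{7343}$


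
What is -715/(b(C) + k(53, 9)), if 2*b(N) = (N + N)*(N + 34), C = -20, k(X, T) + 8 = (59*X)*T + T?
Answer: -715/27864 ≈ -0.025660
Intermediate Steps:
k(X, T) = -8 + T + 59*T*X (k(X, T) = -8 + ((59*X)*T + T) = -8 + (59*T*X + T) = -8 + (T + 59*T*X) = -8 + T + 59*T*X)
b(N) = N*(34 + N) (b(N) = ((N + N)*(N + 34))/2 = ((2*N)*(34 + N))/2 = (2*N*(34 + N))/2 = N*(34 + N))
-715/(b(C) + k(53, 9)) = -715/(-20*(34 - 20) + (-8 + 9 + 59*9*53)) = -715/(-20*14 + (-8 + 9 + 28143)) = -715/(-280 + 28144) = -715/27864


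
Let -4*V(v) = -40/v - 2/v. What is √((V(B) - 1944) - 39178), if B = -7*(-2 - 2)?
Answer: I*√657946/4 ≈ 202.78*I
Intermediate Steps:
B = 28 (B = -7*(-4) = -1*(-28) = 28)
V(v) = 21/(2*v) (V(v) = -(-40/v - 2/v)/4 = -(-21)/(2*v) = 21/(2*v))
√((V(B) - 1944) - 39178) = √(((21/2)/28 - 1944) - 39178) = √(((21/2)*(1/28) - 1944) - 39178) = √((3/8 - 1944) - 39178) = √(-15549/8 - 39178) = √(-328973/8) = I*√657946/4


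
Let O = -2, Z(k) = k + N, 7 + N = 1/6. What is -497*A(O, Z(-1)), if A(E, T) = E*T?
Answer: -23359/3 ≈ -7786.3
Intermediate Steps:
N = -41/6 (N = -7 + 1/6 = -41/6 ≈ -6.8333)
Z(k) = -41/6 + k (Z(k) = k - 41/6 = -41/6 + k)
-497*A(O, Z(-1)) = -(-994)*(-41/6 - 1) = -(-994)*(-47)/6 = -497*47/3 = -23359/3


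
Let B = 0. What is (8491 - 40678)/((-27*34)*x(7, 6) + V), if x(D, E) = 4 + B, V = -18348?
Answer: 10729/7340 ≈ 1.4617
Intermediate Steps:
x(D, E) = 4 (x(D, E) = 4 + 0 = 4)
(8491 - 40678)/((-27*34)*x(7, 6) + V) = (8491 - 40678)/(-27*34*4 - 18348) = -32187/(-918*4 - 18348) = -32187/(-3672 - 18348) = -32187/(-22020) = -32187*(-1/22020) = 10729/7340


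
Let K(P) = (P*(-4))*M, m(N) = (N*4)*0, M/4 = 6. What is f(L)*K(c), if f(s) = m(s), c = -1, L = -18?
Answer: 0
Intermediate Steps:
M = 24 (M = 4*6 = 24)
m(N) = 0 (m(N) = (4*N)*0 = 0)
f(s) = 0
K(P) = -96*P (K(P) = (P*(-4))*24 = -4*P*24 = -96*P)
f(L)*K(c) = 0*(-96*(-1)) = 0*96 = 0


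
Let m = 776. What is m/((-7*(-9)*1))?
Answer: 776/63 ≈ 12.317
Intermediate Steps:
m/((-7*(-9)*1)) = 776/((-7*(-9)*1)) = 776/((63*1)) = 776/63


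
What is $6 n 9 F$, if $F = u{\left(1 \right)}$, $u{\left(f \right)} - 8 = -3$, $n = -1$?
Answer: $-270$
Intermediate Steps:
$u{\left(f \right)} = 5$ ($u{\left(f \right)} = 8 - 3 = 5$)
$F = 5$
$6 n 9 F = 6 \left(-1\right) 9 \cdot 5 = \left(-6\right) 9 \cdot 5 = \left(-54\right) 5 = -270$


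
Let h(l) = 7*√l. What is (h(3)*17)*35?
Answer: 4165*√3 ≈ 7214.0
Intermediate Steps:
(h(3)*17)*35 = ((7*√3)*17)*35 = (119*√3)*35 = 4165*√3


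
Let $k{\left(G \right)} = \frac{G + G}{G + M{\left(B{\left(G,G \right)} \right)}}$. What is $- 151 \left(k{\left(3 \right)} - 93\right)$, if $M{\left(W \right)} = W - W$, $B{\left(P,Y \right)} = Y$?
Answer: $13741$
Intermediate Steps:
$M{\left(W \right)} = 0$
$k{\left(G \right)} = 2$ ($k{\left(G \right)} = \frac{G + G}{G + 0} = \frac{2 G}{G} = 2$)
$- 151 \left(k{\left(3 \right)} - 93\right) = - 151 \left(2 - 93\right) = \left(-151\right) \left(-91\right) = 13741$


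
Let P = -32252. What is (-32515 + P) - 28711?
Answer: -93478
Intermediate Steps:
(-32515 + P) - 28711 = (-32515 - 32252) - 28711 = -64767 - 28711 = -93478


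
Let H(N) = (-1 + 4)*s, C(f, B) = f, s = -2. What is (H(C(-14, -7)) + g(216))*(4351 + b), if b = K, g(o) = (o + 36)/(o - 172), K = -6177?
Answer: 498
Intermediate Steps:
H(N) = -6 (H(N) = (-1 + 4)*(-2) = 3*(-2) = -6)
g(o) = (36 + o)/(-172 + o)
b = -6177
(H(C(-14, -7)) + g(216))*(4351 + b) = (-6 + (36 + 216)/(-172 + 216))*(4351 - 6177) = (-6 + 252/44)*(-1826) = (-6 + (1/44)*252)*(-1826) = (-6 + 63/11)*(-1826) = -3/11*(-1826) = 498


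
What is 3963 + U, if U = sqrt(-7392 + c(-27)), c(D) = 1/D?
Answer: 3963 + I*sqrt(598755)/9 ≈ 3963.0 + 85.977*I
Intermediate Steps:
U = I*sqrt(598755)/9 (U = sqrt(-7392 + 1/(-27)) = sqrt(-7392 - 1/27) = sqrt(-199585/27) = I*sqrt(598755)/9 ≈ 85.977*I)
3963 + U = 3963 + I*sqrt(598755)/9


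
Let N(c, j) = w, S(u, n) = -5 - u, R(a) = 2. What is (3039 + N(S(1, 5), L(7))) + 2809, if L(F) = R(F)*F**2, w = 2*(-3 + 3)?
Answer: 5848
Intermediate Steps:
w = 0 (w = 2*0 = 0)
L(F) = 2*F**2
N(c, j) = 0
(3039 + N(S(1, 5), L(7))) + 2809 = (3039 + 0) + 2809 = 3039 + 2809 = 5848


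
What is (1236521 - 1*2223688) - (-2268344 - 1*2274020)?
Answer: 3555197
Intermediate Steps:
(1236521 - 1*2223688) - (-2268344 - 1*2274020) = (1236521 - 2223688) - (-2268344 - 2274020) = -987167 - 1*(-4542364) = -987167 + 4542364 = 3555197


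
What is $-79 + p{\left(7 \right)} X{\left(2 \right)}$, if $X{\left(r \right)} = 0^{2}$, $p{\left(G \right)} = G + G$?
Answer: $-79$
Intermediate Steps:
$p{\left(G \right)} = 2 G$
$X{\left(r \right)} = 0$
$-79 + p{\left(7 \right)} X{\left(2 \right)} = -79 + 2 \cdot 7 \cdot 0 = -79 + 14 \cdot 0 = -79 + 0 = -79$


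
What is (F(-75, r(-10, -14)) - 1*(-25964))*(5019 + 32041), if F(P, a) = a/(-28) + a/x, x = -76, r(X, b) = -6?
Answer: 127977482060/133 ≈ 9.6224e+8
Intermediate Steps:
F(P, a) = -13*a/266 (F(P, a) = a/(-28) + a/(-76) = a*(-1/28) + a*(-1/76) = -a/28 - a/76 = -13*a/266)
(F(-75, r(-10, -14)) - 1*(-25964))*(5019 + 32041) = (-13/266*(-6) - 1*(-25964))*(5019 + 32041) = (39/133 + 25964)*37060 = (3453251/133)*37060 = 127977482060/133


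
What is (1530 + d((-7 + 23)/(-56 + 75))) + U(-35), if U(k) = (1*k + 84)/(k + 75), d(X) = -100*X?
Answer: 1099731/760 ≈ 1447.0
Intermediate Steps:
U(k) = (84 + k)/(75 + k) (U(k) = (k + 84)/(75 + k) = (84 + k)/(75 + k))
(1530 + d((-7 + 23)/(-56 + 75))) + U(-35) = (1530 - 100*(-7 + 23)/(-56 + 75)) + (84 - 35)/(75 - 35) = (1530 - 1600/19) + 49/40 = 27470/19 + 49/40 = 1099731/760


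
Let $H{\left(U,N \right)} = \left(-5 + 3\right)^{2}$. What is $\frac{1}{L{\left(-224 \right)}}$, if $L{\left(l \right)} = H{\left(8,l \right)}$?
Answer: $\frac{1}{4} \approx 0.25$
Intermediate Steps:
$H{\left(U,N \right)} = 4$ ($H{\left(U,N \right)} = \left(-2\right)^{2} = 4$)
$L{\left(l \right)} = 4$
$\frac{1}{L{\left(-224 \right)}} = \frac{1}{4}$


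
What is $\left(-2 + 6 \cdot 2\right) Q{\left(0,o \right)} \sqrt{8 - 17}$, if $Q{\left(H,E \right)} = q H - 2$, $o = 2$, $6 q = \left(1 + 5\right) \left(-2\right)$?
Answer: $- 60 i \approx - 60.0 i$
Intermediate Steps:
$q = -2$ ($q = \frac{\left(1 + 5\right) \left(-2\right)}{6} = \frac{6 \left(-2\right)}{6} = \frac{1}{6} \left(-12\right) = -2$)
$Q{\left(H,E \right)} = -2 - 2 H$ ($Q{\left(H,E \right)} = - 2 H - 2 = -2 - 2 H$)
$\left(-2 + 6 \cdot 2\right) Q{\left(0,o \right)} \sqrt{8 - 17} = \left(-2 + 6 \cdot 2\right) \left(-2 - 0\right) \sqrt{8 - 17} = \left(-2 + 12\right) \left(-2 + 0\right) \sqrt{-9} = 10 \left(-2\right) 3 i = - 20 \cdot 3 i = - 60 i$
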